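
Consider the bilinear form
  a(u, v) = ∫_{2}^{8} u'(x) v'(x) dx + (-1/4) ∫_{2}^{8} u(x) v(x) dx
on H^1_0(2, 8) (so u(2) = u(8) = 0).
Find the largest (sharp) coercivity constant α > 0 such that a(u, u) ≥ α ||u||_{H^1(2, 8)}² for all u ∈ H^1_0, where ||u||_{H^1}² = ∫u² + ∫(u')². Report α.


α = (-9 + π^2)/(π^2 + 36)

Coercivity of a(·,·) on H^1_0(2, 8) means a(u, u) ≥ α ||u||_{H^1}² for every u ∈ H^1_0.
The interval has length L = 6, and Poincaré/coercivity depend only on L. Here a(u, u) = ∫(u')² + (-1/4)·∫u².
Here c = -1/4 < 0 with |c| < (π/L)² = π^2/36, so coercivity still holds. The condition a(u,u) ≥ α||u||_{H^1}² reads (1−α)∫(u')² ≥ (α−c)∫u². Any admissible α is ≤ 1 (rapidly oscillating u have ∫u²/∫(u')² → 0), and α = 1 would force 0 ≥ (1−c)∫u², impossible since c < 1; so 1−α > 0. By the sharp Poincaré inequality on H^1_0 of an interval of length L, ∫(u')² ≥ (π/L)²∫u² with equality for the first sine mode sin(π(x−x₀)/L) (x₀ the left endpoint), so the inequality holds for all u iff (1−α)(π/L)² ≥ α − c, i.e. α ≤ ((π/L)² + c)/((π/L)² + 1) = (1 + c(L/π)²)/(1 + (L/π)²). (Direct route, valid since c ≤ 0: Poincaré gives c∫u² ≥ c(L/π)²∫(u')², so a(u,u) ≥ (1 + c(L/π)²)∫(u')², while ||u||_{H^1}² ≤ (1 + (L/π)²)∫(u')²; dividing yields the same α.) With (π/L)² = π^2/36 and c = -1/4, the largest admissible constant is α = ((π/L)² + c)/((π/L)² + 1).
Simplifying, α = (-9 + π^2)/(π^2 + 36).


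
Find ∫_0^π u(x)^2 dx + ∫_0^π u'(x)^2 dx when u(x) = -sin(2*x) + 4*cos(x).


||u||_{H^1(0,π)}^2 = -64/3 + 37*π/2

u'(x) = -4*sin(x) - 2*cos(2*x).
Expand u² and (u')² and integrate term by term on (0, π), using: for integers n ≥ 1, ∫_0^π sin²(nx) dx = ∫_0^π cos²(nx) dx = π/2; for n ≠ n', ∫_0^π sin(nx)sin(n'x) dx = ∫_0^π cos(nx)cos(n'x) dx = 0; and by product-to-sum, ∫_0^π sin(nx)cos(n'x) dx = ½∫_0^π [sin((n+n')x) + sin((n−n')x)] dx, which is 0 when n+n' is even and 2n/(n²−n'²) when n+n' is odd (it need not vanish on (0, π)).
  u² squared terms: (-1)²·∫sin(2x)² dx = 1·π/2 = π/2;  (4)²·∫cos(x)² dx = 16·π/2 = 8*π.
  u² cross terms: 2·(-1)·(4)·∫sin(2x)·cos(x) dx = -8·(4/3) = -32/3.
  So ∫_0^π u² dx = π/2 + 8*π − 32/3 = -32/3 + 17*π/2.
  (u')² squared terms: (-4)²·∫sin(x)² dx = 16·π/2 = 8*π;  (-2)²·∫cos(2x)² dx = 4·π/2 = 2*π.
  (u')² cross terms: 2·(-4)·(-2)·∫sin(x)·cos(2x) dx = 16·(-2/3) = -32/3.
  So ∫_0^π (u')² dx = 8*π + 2*π − 32/3 = -32/3 + 10*π.
||u||_{H^1}^2 = (-32/3 + 17*π/2) + (-32/3 + 10*π) = -64/3 + 37*π/2.


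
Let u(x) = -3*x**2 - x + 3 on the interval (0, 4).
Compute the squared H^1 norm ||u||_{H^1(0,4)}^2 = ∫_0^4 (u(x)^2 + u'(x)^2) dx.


||u||_{H^1}^2 = 40808/15

The H^1 norm (squared) on an interval (0, L) is
  ||u||_{H^1}^2 = ∫_0^L u(x)^2 dx + ∫_0^L u'(x)^2 dx.
Compute u'(x) = -6*x - 1.
Then u(x)^2 = 9*x**4 + 6*x**3 - 17*x**2 - 6*x + 9 and u'(x)^2 = 36*x**2 + 12*x + 1.
Integrate each monomial from 0 to 4 using ∫_0^4 c·x^n dx = c·4^(n+1)/(n+1):
  ∫_0^4 u(x)^2 dx = ∫_0^4 (9*x^4 + 6*x^3 - 17*x^2 - 6*x + 9) dx. Term by term:
    ∫_0^4 9*x^4 dx = 9216/5;  ∫_0^4 6*x^3 dx = 384;  ∫_0^4 -17*x^2 dx = -1088/3;
    ∫_0^4 -6*x dx = -48;  ∫_0^4 9 dx = 36.
  Sum: 9216/5 + 384 − 1088/3 − 48 + 36 = 27788/15.
  ∫_0^4 u'(x)^2 dx = ∫_0^4 (36*x^2 + 12*x + 1) dx. Term by term:
    ∫_0^4 36*x^2 dx = 768;  ∫_0^4 12*x dx = 96;  ∫_0^4 1 dx = 4.
  Sum: 768 + 96 + 4 = 868.
Adding: ||u||_{H^1}^2 = 27788/15 + 868 = 40808/15.


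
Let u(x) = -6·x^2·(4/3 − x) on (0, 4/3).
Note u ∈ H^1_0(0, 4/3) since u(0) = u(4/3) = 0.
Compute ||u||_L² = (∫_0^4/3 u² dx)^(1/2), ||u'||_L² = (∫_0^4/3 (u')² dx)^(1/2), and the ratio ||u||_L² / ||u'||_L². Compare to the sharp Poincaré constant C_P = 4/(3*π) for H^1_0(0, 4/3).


||u||_L² / ||u'||_L² = 2*sqrt(14)/21 < C_P = 4/(3*π).

u(x) = -6·x^2·(4/3 − x), so u'(x) = 2*x*(9*x - 8).
u(x) = -6·x^2·(4/3 − x) vanishes at x = 0 and x = 4/3, so u ∈ H^1_0(0, 4/3). Differentiate via the product rule and integrate the resulting polynomials term by term.
  ∫_0^4/3 u² dx = ∫_0^4/3 (36*x^6 - 96*x^5 + 64*x^4) dx. Term by term:
    ∫_0^4/3 36*x^6 dx = 65536/1701;  ∫_0^4/3 -96*x^5 dx = -65536/729;  ∫_0^4/3 64*x^4 dx = 65536/1215.
  Sum: 65536/1701 − 65536/729 + 65536/1215 = 65536/25515.
  ∫_0^4/3 (u')² dx = ∫_0^4/3 (324*x^4 - 576*x^3 + 256*x^2) dx. Term by term:
    ∫_0^4/3 324*x^4 dx = 4096/15;  ∫_0^4/3 -576*x^3 dx = -4096/9;  ∫_0^4/3 256*x^2 dx = 16384/81.
  Sum: 4096/15 − 4096/9 + 16384/81 = 8192/405.
∫_0^4/3 u² dx = 65536/25515, so ||u||_L² = 256*sqrt(35)/945.
∫_0^4/3 (u')² dx = 8192/405, so ||u'||_L² = 64*sqrt(10)/45.
Ratio ||u||_L² / ||u'||_L² = 2*sqrt(14)/21.
Sharp Poincaré constant on H^1_0(0, 4/3) is C_P = L/π = 4/(3*π), achieved by sin(3*π/4·x).
A polynomial bump cannot attain the sharp Poincaré constant (only the first sine eigenfunction does), so the ratio is strictly less than C_P, consistent with ||u||_L² ≤ C_P ||u'||_L².


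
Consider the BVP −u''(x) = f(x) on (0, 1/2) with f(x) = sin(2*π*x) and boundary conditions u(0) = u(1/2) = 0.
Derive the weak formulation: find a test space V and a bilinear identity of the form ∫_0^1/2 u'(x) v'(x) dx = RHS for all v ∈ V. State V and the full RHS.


V = H^1_0(0, 1/2) (so v(0) = v(1/2) = 0); weak form: ∫_0^1/2 u'v' dx = ∫_0^1/2 (sin(2*π*x)) v dx for all v ∈ V.

Multiply both sides by a test function v and integrate from 0 to 1/2:
  ∫_0^1/2 −u''(x) v(x) dx = ∫_0^1/2 f(x) v(x) dx.
Integrate the LHS by parts once:
  ∫_0^1/2 −u'' v dx = −[u'(x) v(x)]_0^1/2 + ∫_0^1/2 u'(x) v'(x) dx.
Thus ∫_0^1/2 u'(x) v'(x) dx = ∫_0^1/2 f(x) v(x) dx + [u'(x) v(x)]_0^1/2.
Choose V so that boundary terms are either known or forced to vanish.
u is Dirichlet: u(0) = u(1/2) = 0. Let V = H^1_0(0, 1/2); then v(0) = v(1/2) = 0, and [u' v]_0^1/2 = 0.
Weak formulation: find u (satisfying any essential BC) such that ∫_0^1/2 u'(x) v'(x) dx = ∫_0^1/2 f v dx for all v ∈ V.
Substituting f(x) = sin(2*π*x), the right-hand side is ∫_0^1/2 (sin(2*π*x)) v dx.


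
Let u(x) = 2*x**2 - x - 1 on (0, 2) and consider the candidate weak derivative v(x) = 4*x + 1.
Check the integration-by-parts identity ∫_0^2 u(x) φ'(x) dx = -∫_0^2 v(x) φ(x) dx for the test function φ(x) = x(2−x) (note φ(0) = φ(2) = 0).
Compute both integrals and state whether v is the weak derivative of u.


LHS = -4, RHS = -20/3. No, v is not the weak derivative of u.

u(x) = 2*x**2 - x - 1, classical derivative u'(x) = 4*x - 1.
φ(x) = x(2−x), so φ'(x) = 2 - 2*x.
Note φ(0) = φ(2) = 0, so the boundary term u·φ vanishes.
LHS = ∫_0^2 u(x) φ'(x) dx = ∫_0^2 (-4*x^3 + 6*x^2 - 2) dx. Term by term:
  ∫_0^2 -4*x^3 dx = -16;  ∫_0^2 6*x^2 dx = 16;  ∫_0^2 -2 dx = -4.
Sum: -16 + 16 − 4 = -4.
So LHS = -4.
∫_0^2 v(x) φ(x) dx = ∫_0^2 (-4*x^3 + 7*x^2 + 2*x) dx. Term by term:
  ∫_0^2 -4*x^3 dx = -16;  ∫_0^2 7*x^2 dx = 56/3;  ∫_0^2 2*x dx = 4.
Sum: -16 + 56/3 + 4 = 20/3.
So RHS = -∫_0^2 v(x) φ(x) dx = -20/3.
LHS − RHS = 8/3 ≠ 0, so the identity fails.
(For a valid weak derivative the identity must hold for EVERY test function, in particular this one. The failure shows v is NOT the weak derivative of u.)
Correct weak derivative would be u'(x) = 4*x - 1.


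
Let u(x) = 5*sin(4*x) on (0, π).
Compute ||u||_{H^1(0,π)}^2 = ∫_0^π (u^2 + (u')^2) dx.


||u||_{H^1(0,π)}^2 = 425*π/2

u'(x) = 20*cos(4*x).
Expand u² and (u')² and integrate term by term on (0, π), using: for integers n ≥ 1, ∫_0^π sin²(nx) dx = ∫_0^π cos²(nx) dx = π/2; for n ≠ n', ∫_0^π sin(nx)sin(n'x) dx = ∫_0^π cos(nx)cos(n'x) dx = 0; and by product-to-sum, ∫_0^π sin(nx)cos(n'x) dx = ½∫_0^π [sin((n+n')x) + sin((n−n')x)] dx, which is 0 when n+n' is even and 2n/(n²−n'²) when n+n' is odd (it need not vanish on (0, π)).
  u² squared terms: (5)²·∫sin(4x)² dx = 25·π/2 = 25*π/2.
  So ∫_0^π u² dx = 25*π/2.
  (u')² squared terms: (20)²·∫cos(4x)² dx = 400·π/2 = 200*π.
  So ∫_0^π (u')² dx = 200*π.
||u||_{H^1}^2 = (25*π/2) + (200*π) = 425*π/2.


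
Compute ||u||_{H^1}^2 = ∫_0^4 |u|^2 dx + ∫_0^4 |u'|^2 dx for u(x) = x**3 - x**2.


||u||_{H^1}^2 = 16384/7

The H^1 norm (squared) on an interval (0, L) is
  ||u||_{H^1}^2 = ∫_0^L u(x)^2 dx + ∫_0^L u'(x)^2 dx.
Compute u'(x) = 3*x**2 - 2*x.
Then u(x)^2 = x**6 - 2*x**5 + x**4 and u'(x)^2 = 9*x**4 - 12*x**3 + 4*x**2.
Integrate each monomial from 0 to 4 using ∫_0^4 c·x^n dx = c·4^(n+1)/(n+1):
  ∫_0^4 u(x)^2 dx = ∫_0^4 (x^6 - 2*x^5 + x^4) dx. Term by term:
    ∫_0^4 x^6 dx = 16384/7;  ∫_0^4 -2*x^5 dx = -4096/3;  ∫_0^4 x^4 dx = 1024/5.
  Sum: 16384/7 − 4096/3 + 1024/5 = 123904/105.
  ∫_0^4 u'(x)^2 dx = ∫_0^4 (9*x^4 - 12*x^3 + 4*x^2) dx. Term by term:
    ∫_0^4 9*x^4 dx = 9216/5;  ∫_0^4 -12*x^3 dx = -768;  ∫_0^4 4*x^2 dx = 256/3.
  Sum: 9216/5 − 768 + 256/3 = 17408/15.
Adding: ||u||_{H^1}^2 = 123904/105 + 17408/15 = 16384/7.


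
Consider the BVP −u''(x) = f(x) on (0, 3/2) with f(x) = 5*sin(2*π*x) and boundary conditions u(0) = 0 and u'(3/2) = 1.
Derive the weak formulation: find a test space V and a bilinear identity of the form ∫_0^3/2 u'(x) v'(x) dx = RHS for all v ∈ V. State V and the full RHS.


V = {v ∈ H^1(0, 3/2) : v(0) = 0} (test functions vanish at x = 0 where u is specified); weak form: ∫_0^3/2 u'v' dx = ∫_0^3/2 (5*sin(2*π*x)) v dx + v(3/2) for all v ∈ V.

Multiply both sides by a test function v and integrate from 0 to 3/2:
  ∫_0^3/2 −u''(x) v(x) dx = ∫_0^3/2 f(x) v(x) dx.
Integrate the LHS by parts once:
  ∫_0^3/2 −u'' v dx = −[u'(x) v(x)]_0^3/2 + ∫_0^3/2 u'(x) v'(x) dx.
Thus ∫_0^3/2 u'(x) v'(x) dx = ∫_0^3/2 f(x) v(x) dx + [u'(x) v(x)]_0^3/2.
Choose V so that boundary terms are either known or forced to vanish.
Mixed BC: u(0) = 0 (Dirichlet) and u'(3/2) = 1 (Neumann). Define V = {v ∈ H^1(0, 3/2) : v(0) = 0}. Then [u' v]_0^3/2 = u'(3/2)·v(3/2) − u'(0)·0 = v(3/2).
Weak formulation: find u (satisfying any essential BC) such that ∫_0^3/2 u'(x) v'(x) dx = ∫_0^3/2 f v dx + v(3/2) for all v ∈ V (Dirichlet at 0 absorbed into V; Neumann datum at x = 3/2 contributes the boundary term).
Substituting f(x) = 5*sin(2*π*x), the right-hand side is ∫_0^3/2 (5*sin(2*π*x)) v dx + v(3/2).


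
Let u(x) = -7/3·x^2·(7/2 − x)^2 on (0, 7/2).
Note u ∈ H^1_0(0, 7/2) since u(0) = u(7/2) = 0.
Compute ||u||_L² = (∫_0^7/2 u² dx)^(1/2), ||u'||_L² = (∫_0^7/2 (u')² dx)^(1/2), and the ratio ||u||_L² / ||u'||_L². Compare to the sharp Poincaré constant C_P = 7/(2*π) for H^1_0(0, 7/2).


||u||_L² / ||u'||_L² = 7*sqrt(3)/12 < C_P = 7/(2*π).

u(x) = -7/3·x^2·(7/2 − x)^2, so u'(x) = 7*x*(-8*x^2 + 42*x - 49)/6.
u(x) = -7/3·x^2·(7/2 − x)^2 vanishes at x = 0 and x = 7/2, so u ∈ H^1_0(0, 7/2). Differentiate via the product rule and integrate the resulting polynomials term by term.
  ∫_0^7/2 u² dx = ∫_0^7/2 (49*x^8/9 - 686*x^7/9 + 2401*x^6/6 - 16807*x^5/18 + 117649*x^4/144) dx. Term by term:
    ∫_0^7/2 49*x^8/9 dx = 1977326743/41472;  ∫_0^7/2 -686*x^7/9 dx = -1977326743/9216;  ∫_0^7/2 2401*x^6/6 dx = 282475249/768;
    ∫_0^7/2 -16807*x^5/18 dx = -1977326743/6912;  ∫_0^7/2 117649*x^4/144 dx = 1977326743/23040.
  Sum: 1977326743/41472 − 1977326743/9216 + 282475249/768 − 1977326743/6912 + 1977326743/23040 = 282475249/414720.
  ∫_0^7/2 (u')² dx = ∫_0^7/2 (784*x^6/9 - 2744*x^5/3 + 31213*x^4/9 - 16807*x^3/3 + 117649*x^2/36) dx. Term by term:
    ∫_0^7/2 784*x^6/9 dx = 5764801/72;  ∫_0^7/2 -2744*x^5/3 dx = -40353607/144;  ∫_0^7/2 31213*x^4/9 dx = 524596891/1440;
    ∫_0^7/2 -16807*x^3/3 dx = -40353607/192;  ∫_0^7/2 117649*x^2/36 dx = 40353607/864.
  Sum: 5764801/72 − 40353607/144 + 524596891/1440 − 40353607/192 + 40353607/864 = 5764801/8640.
∫_0^7/2 u² dx = 282475249/414720, so ||u||_L² = 16807*sqrt(5)/1440.
∫_0^7/2 (u')² dx = 5764801/8640, so ||u'||_L² = 2401*sqrt(15)/360.
Ratio ||u||_L² / ||u'||_L² = 7*sqrt(3)/12.
Sharp Poincaré constant on H^1_0(0, 7/2) is C_P = L/π = 7/(2*π), achieved by sin(2*π/7·x).
A polynomial bump cannot attain the sharp Poincaré constant (only the first sine eigenfunction does), so the ratio is strictly less than C_P, consistent with ||u||_L² ≤ C_P ||u'||_L².


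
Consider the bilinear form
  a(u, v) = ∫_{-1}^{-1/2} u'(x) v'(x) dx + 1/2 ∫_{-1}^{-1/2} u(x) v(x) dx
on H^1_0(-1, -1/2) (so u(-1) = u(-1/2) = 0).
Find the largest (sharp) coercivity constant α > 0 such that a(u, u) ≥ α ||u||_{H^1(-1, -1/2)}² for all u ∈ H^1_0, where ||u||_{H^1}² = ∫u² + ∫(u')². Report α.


α = (1 + 8*π^2)/(2*(1 + 4*π^2))

Coercivity of a(·,·) on H^1_0(-1, -1/2) means a(u, u) ≥ α ||u||_{H^1}² for every u ∈ H^1_0.
The interval has length L = 1/2, and Poincaré/coercivity depend only on L. Here a(u, u) = ∫(u')² + (1/2)·∫u².
Here 0 < c = 1/2 < 1. The condition a(u,u) ≥ α||u||_{H^1}² reads (1−α)∫(u')² ≥ (α−c)∫u². Any admissible α is ≤ 1 (rapidly oscillating u have ∫u²/∫(u')² → 0), and α = 1 would force 0 ≥ (1−c)∫u², impossible since c < 1; so 1−α > 0. By the sharp Poincaré inequality on H^1_0 of an interval of length L, ∫(u')² ≥ (π/L)²∫u² with equality for the first sine mode sin(π(x−x₀)/L) (x₀ the left endpoint), so the inequality holds for all u iff (1−α)(π/L)² ≥ α − c, i.e. α ≤ ((π/L)² + c)/((π/L)² + 1) = (1 + c(L/π)²)/(1 + (L/π)²). With (π/L)² = 4*π^2 and c = 1/2, the largest admissible constant is α = ((π/L)² + c)/((π/L)² + 1).
Simplifying, α = (1 + 8*π^2)/(2*(1 + 4*π^2)).


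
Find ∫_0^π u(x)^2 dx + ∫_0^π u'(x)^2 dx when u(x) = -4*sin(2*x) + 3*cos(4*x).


||u||_{H^1(0,π)}^2 = 233*π/2

u'(x) = -12*sin(4*x) - 8*cos(2*x).
Expand u² and (u')² and integrate term by term on (0, π), using: for integers n ≥ 1, ∫_0^π sin²(nx) dx = ∫_0^π cos²(nx) dx = π/2; for n ≠ n', ∫_0^π sin(nx)sin(n'x) dx = ∫_0^π cos(nx)cos(n'x) dx = 0; and by product-to-sum, ∫_0^π sin(nx)cos(n'x) dx = ½∫_0^π [sin((n+n')x) + sin((n−n')x)] dx, which is 0 when n+n' is even and 2n/(n²−n'²) when n+n' is odd (it need not vanish on (0, π)).
  u² squared terms: (-4)²·∫sin(2x)² dx = 16·π/2 = 8*π;  (3)²·∫cos(4x)² dx = 9·π/2 = 9*π/2.
  u² cross terms: 2·(-4)·(3)·∫sin(2x)·cos(4x) dx = -24·(0) = 0.
  So ∫_0^π u² dx = 8*π + 9*π/2 + 0 = 25*π/2.
  (u')² squared terms: (-12)²·∫sin(4x)² dx = 144·π/2 = 72*π;  (-8)²·∫cos(2x)² dx = 64·π/2 = 32*π.
  (u')² cross terms: 2·(-12)·(-8)·∫sin(4x)·cos(2x) dx = 192·(0) = 0.
  So ∫_0^π (u')² dx = 72*π + 32*π + 0 = 104*π.
||u||_{H^1}^2 = (25*π/2) + (104*π) = 233*π/2.


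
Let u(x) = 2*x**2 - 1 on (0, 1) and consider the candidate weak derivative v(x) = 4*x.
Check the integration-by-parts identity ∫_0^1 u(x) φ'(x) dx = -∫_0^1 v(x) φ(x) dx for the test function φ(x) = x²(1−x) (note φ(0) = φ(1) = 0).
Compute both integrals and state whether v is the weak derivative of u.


LHS = -1/5, RHS = -1/5. Yes, v = u' weakly.

u(x) = 2*x**2 - 1, classical derivative u'(x) = 4*x.
φ(x) = x²(1−x), so φ'(x) = x*(2 - 3*x).
Note φ(0) = φ(1) = 0, so the boundary term u·φ vanishes.
LHS = ∫_0^1 u(x) φ'(x) dx = ∫_0^1 (-6*x^4 + 4*x^3 + 3*x^2 - 2*x) dx. Term by term:
  ∫_0^1 -6*x^4 dx = -6/5;  ∫_0^1 4*x^3 dx = 1;  ∫_0^1 3*x^2 dx = 1;
  ∫_0^1 -2*x dx = -1.
Sum: -6/5 + 1 + 1 − 1 = -1/5.
So LHS = -1/5.
∫_0^1 v(x) φ(x) dx = ∫_0^1 (-4*x^4 + 4*x^3) dx. Term by term:
  ∫_0^1 -4*x^4 dx = -4/5;  ∫_0^1 4*x^3 dx = 1.
Sum: -4/5 + 1 = 1/5.
So RHS = -∫_0^1 v(x) φ(x) dx = -1/5.
LHS = RHS, so the identity holds for this test φ.
Moreover u is smooth here and v(x) = u'(x) = 4*x pointwise, so the identity holds for every test function. Hence v is the weak derivative of u.


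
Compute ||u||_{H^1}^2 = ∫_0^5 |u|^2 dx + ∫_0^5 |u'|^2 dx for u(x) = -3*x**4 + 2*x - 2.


||u||_{H^1}^2 = 74111615/21

The H^1 norm (squared) on an interval (0, L) is
  ||u||_{H^1}^2 = ∫_0^L u(x)^2 dx + ∫_0^L u'(x)^2 dx.
Compute u'(x) = 2 - 12*x**3.
Then u(x)^2 = 9*x**8 - 12*x**5 + 12*x**4 + 4*x**2 - 8*x + 4 and u'(x)^2 = 144*x**6 - 48*x**3 + 4.
Integrate each monomial from 0 to 5 using ∫_0^5 c·x^n dx = c·5^(n+1)/(n+1):
  ∫_0^5 u(x)^2 dx = ∫_0^5 (9*x^8 - 12*x^5 + 12*x^4 + 4*x^2 - 8*x + 4) dx. Term by term:
    ∫_0^5 9*x^8 dx = 1953125;  ∫_0^5 -12*x^5 dx = -31250;  ∫_0^5 12*x^4 dx = 7500;
    ∫_0^5 4*x^2 dx = 500/3;  ∫_0^5 -8*x dx = -100;  ∫_0^5 4 dx = 20.
  Sum: 1953125 − 31250 + 7500 + 500/3 − 100 + 20 = 5788385/3.
  ∫_0^5 u'(x)^2 dx = ∫_0^5 (144*x^6 - 48*x^3 + 4) dx. Term by term:
    ∫_0^5 144*x^6 dx = 11250000/7;  ∫_0^5 -48*x^3 dx = -7500;  ∫_0^5 4 dx = 20.
  Sum: 11250000/7 − 7500 + 20 = 11197640/7.
Adding: ||u||_{H^1}^2 = 5788385/3 + 11197640/7 = 74111615/21.


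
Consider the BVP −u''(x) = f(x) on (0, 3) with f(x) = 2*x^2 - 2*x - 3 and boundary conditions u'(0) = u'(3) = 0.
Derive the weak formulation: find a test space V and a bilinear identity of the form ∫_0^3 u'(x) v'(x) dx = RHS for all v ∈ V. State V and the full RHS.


V = H^1(0, 3) (no boundary constraint on v; u is determined up to an additive constant); weak form: ∫_0^3 u'v' dx = ∫_0^3 (2*x^2 - 2*x - 3) v dx for all v ∈ V.

Multiply both sides by a test function v and integrate from 0 to 3:
  ∫_0^3 −u''(x) v(x) dx = ∫_0^3 f(x) v(x) dx.
Integrate the LHS by parts once:
  ∫_0^3 −u'' v dx = −[u'(x) v(x)]_0^3 + ∫_0^3 u'(x) v'(x) dx.
Thus ∫_0^3 u'(x) v'(x) dx = ∫_0^3 f(x) v(x) dx + [u'(x) v(x)]_0^3.
Choose V so that boundary terms are either known or forced to vanish.
u has homogeneous Neumann: u'(0) = u'(3) = 0. So [u' v]_0^3 = 0·v(3) − 0·v(0) = 0 for any v; take V = H^1(0, 3).
Weak formulation: find u (satisfying any essential BC) such that ∫_0^3 u'(x) v'(x) dx = ∫_0^3 f v dx for all v ∈ V (homogeneous Neumann, so boundary terms vanish).
Substituting f(x) = 2*x^2 - 2*x - 3, the right-hand side is ∫_0^3 (2*x^2 - 2*x - 3) v dx.
Compatibility check (pure Neumann): taking v ≡ 1 ∈ V gives 0 = ∫_0^3 f dx + (0) − (0), i.e. ∫_0^3 f dx must equal u'(0) − u'(3) = 0. Indeed ∫_0^3 (2*x^2 - 2*x - 3) dx = 0, so the data are compatible. The solution is then unique only up to an additive constant (fix it e.g. by requiring ∫_0^3 u dx = 0).


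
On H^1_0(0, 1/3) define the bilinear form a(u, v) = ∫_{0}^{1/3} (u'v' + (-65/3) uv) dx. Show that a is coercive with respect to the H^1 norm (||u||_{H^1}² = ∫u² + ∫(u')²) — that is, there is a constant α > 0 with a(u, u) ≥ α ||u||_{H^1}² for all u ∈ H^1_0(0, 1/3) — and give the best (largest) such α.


α = (-65 + 27*π^2)/(3*(1 + 9*π^2))

Coercivity of a(·,·) on H^1_0(0, 1/3) means a(u, u) ≥ α ||u||_{H^1}² for every u ∈ H^1_0.
The interval has length L = 1/3, and Poincaré/coercivity depend only on L. Here a(u, u) = ∫(u')² + (-65/3)·∫u².
Here c = -65/3 < 0 with |c| < (π/L)² = 9*π^2, so coercivity still holds. The condition a(u,u) ≥ α||u||_{H^1}² reads (1−α)∫(u')² ≥ (α−c)∫u². Any admissible α is ≤ 1 (rapidly oscillating u have ∫u²/∫(u')² → 0), and α = 1 would force 0 ≥ (1−c)∫u², impossible since c < 1; so 1−α > 0. By the sharp Poincaré inequality on H^1_0 of an interval of length L, ∫(u')² ≥ (π/L)²∫u² with equality for the first sine mode sin(π(x−x₀)/L) (x₀ the left endpoint), so the inequality holds for all u iff (1−α)(π/L)² ≥ α − c, i.e. α ≤ ((π/L)² + c)/((π/L)² + 1) = (1 + c(L/π)²)/(1 + (L/π)²). (Direct route, valid since c ≤ 0: Poincaré gives c∫u² ≥ c(L/π)²∫(u')², so a(u,u) ≥ (1 + c(L/π)²)∫(u')², while ||u||_{H^1}² ≤ (1 + (L/π)²)∫(u')²; dividing yields the same α.) With (π/L)² = 9*π^2 and c = -65/3, the largest admissible constant is α = ((π/L)² + c)/((π/L)² + 1).
Simplifying, α = (-65 + 27*π^2)/(3*(1 + 9*π^2)).


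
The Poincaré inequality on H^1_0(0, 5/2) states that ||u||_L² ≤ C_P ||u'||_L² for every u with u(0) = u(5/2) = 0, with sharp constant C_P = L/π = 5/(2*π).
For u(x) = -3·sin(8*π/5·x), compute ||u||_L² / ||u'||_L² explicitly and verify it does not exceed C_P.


||u||_L² / ||u'||_L² = 5/(8*π) < C_P = 5/(2*π).

u(x) = -3·sin(8*π/5·x), so u'(x) = -24*π*cos(8*π*x/5)/5.
Writing u(x) = A·sin(kπx/L) with A = -3 and k = 4, use ∫_0^L sin²(kπx/L) dx = L/2 and ∫_0^L cos²(kπx/L) dx = L/2.
u² = 9·sin²(8*π/5·x) and (u')² = 576*π^2/25·cos²(8*π/5·x), and each of sin², cos² integrates to L/2 = 5/4 over (0, 5/2).
∫_0^5/2 u² dx = 45/4, so ||u||_L² = 3*sqrt(5)/2.
∫_0^5/2 (u')² dx = 144*π^2/5, so ||u'||_L² = 12*sqrt(5)*π/5.
Ratio ||u||_L² / ||u'||_L² = 5/(8*π).
Sharp Poincaré constant on H^1_0(0, 5/2) is C_P = L/π = 5/(2*π), achieved by sin(2*π/5·x).
This is the k = 4 harmonic; the ratio L/(kπ) is strictly less than C_P = L/π, consistent with the sharp inequality ||u||_L² ≤ C_P ||u'||_L².


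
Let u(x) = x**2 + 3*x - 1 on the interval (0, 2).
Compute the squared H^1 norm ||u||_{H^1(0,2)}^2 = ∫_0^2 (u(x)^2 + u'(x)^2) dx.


||u||_{H^1}^2 = 1376/15

The H^1 norm (squared) on an interval (0, L) is
  ||u||_{H^1}^2 = ∫_0^L u(x)^2 dx + ∫_0^L u'(x)^2 dx.
Compute u'(x) = 2*x + 3.
Then u(x)^2 = x**4 + 6*x**3 + 7*x**2 - 6*x + 1 and u'(x)^2 = 4*x**2 + 12*x + 9.
Integrate each monomial from 0 to 2 using ∫_0^2 c·x^n dx = c·2^(n+1)/(n+1):
  ∫_0^2 u(x)^2 dx = ∫_0^2 (x^4 + 6*x^3 + 7*x^2 - 6*x + 1) dx. Term by term:
    ∫_0^2 x^4 dx = 32/5;  ∫_0^2 6*x^3 dx = 24;  ∫_0^2 7*x^2 dx = 56/3;
    ∫_0^2 -6*x dx = -12;  ∫_0^2 1 dx = 2.
  Sum: 32/5 + 24 + 56/3 − 12 + 2 = 586/15.
  ∫_0^2 u'(x)^2 dx = ∫_0^2 (4*x^2 + 12*x + 9) dx. Term by term:
    ∫_0^2 4*x^2 dx = 32/3;  ∫_0^2 12*x dx = 24;  ∫_0^2 9 dx = 18.
  Sum: 32/3 + 24 + 18 = 158/3.
Adding: ||u||_{H^1}^2 = 586/15 + 158/3 = 1376/15.


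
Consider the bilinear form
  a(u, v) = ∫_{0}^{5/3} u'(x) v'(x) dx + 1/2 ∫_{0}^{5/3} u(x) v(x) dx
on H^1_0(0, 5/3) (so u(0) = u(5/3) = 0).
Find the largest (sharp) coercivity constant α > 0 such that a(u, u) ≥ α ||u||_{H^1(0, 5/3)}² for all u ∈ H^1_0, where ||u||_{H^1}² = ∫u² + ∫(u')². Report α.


α = (25 + 18*π^2)/(2*(25 + 9*π^2))

Coercivity of a(·,·) on H^1_0(0, 5/3) means a(u, u) ≥ α ||u||_{H^1}² for every u ∈ H^1_0.
The interval has length L = 5/3, and Poincaré/coercivity depend only on L. Here a(u, u) = ∫(u')² + (1/2)·∫u².
Here 0 < c = 1/2 < 1. The condition a(u,u) ≥ α||u||_{H^1}² reads (1−α)∫(u')² ≥ (α−c)∫u². Any admissible α is ≤ 1 (rapidly oscillating u have ∫u²/∫(u')² → 0), and α = 1 would force 0 ≥ (1−c)∫u², impossible since c < 1; so 1−α > 0. By the sharp Poincaré inequality on H^1_0 of an interval of length L, ∫(u')² ≥ (π/L)²∫u² with equality for the first sine mode sin(π(x−x₀)/L) (x₀ the left endpoint), so the inequality holds for all u iff (1−α)(π/L)² ≥ α − c, i.e. α ≤ ((π/L)² + c)/((π/L)² + 1) = (1 + c(L/π)²)/(1 + (L/π)²). With (π/L)² = 9*π^2/25 and c = 1/2, the largest admissible constant is α = ((π/L)² + c)/((π/L)² + 1).
Simplifying, α = (25 + 18*π^2)/(2*(25 + 9*π^2)).


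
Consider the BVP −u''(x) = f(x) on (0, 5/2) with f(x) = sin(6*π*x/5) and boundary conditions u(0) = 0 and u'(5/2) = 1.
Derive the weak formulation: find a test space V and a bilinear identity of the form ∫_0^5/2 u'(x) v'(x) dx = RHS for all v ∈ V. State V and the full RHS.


V = {v ∈ H^1(0, 5/2) : v(0) = 0} (test functions vanish at x = 0 where u is specified); weak form: ∫_0^5/2 u'v' dx = ∫_0^5/2 (sin(6*π*x/5)) v dx + v(5/2) for all v ∈ V.

Multiply both sides by a test function v and integrate from 0 to 5/2:
  ∫_0^5/2 −u''(x) v(x) dx = ∫_0^5/2 f(x) v(x) dx.
Integrate the LHS by parts once:
  ∫_0^5/2 −u'' v dx = −[u'(x) v(x)]_0^5/2 + ∫_0^5/2 u'(x) v'(x) dx.
Thus ∫_0^5/2 u'(x) v'(x) dx = ∫_0^5/2 f(x) v(x) dx + [u'(x) v(x)]_0^5/2.
Choose V so that boundary terms are either known or forced to vanish.
Mixed BC: u(0) = 0 (Dirichlet) and u'(5/2) = 1 (Neumann). Define V = {v ∈ H^1(0, 5/2) : v(0) = 0}. Then [u' v]_0^5/2 = u'(5/2)·v(5/2) − u'(0)·0 = v(5/2).
Weak formulation: find u (satisfying any essential BC) such that ∫_0^5/2 u'(x) v'(x) dx = ∫_0^5/2 f v dx + v(5/2) for all v ∈ V (Dirichlet at 0 absorbed into V; Neumann datum at x = 5/2 contributes the boundary term).
Substituting f(x) = sin(6*π*x/5), the right-hand side is ∫_0^5/2 (sin(6*π*x/5)) v dx + v(5/2).


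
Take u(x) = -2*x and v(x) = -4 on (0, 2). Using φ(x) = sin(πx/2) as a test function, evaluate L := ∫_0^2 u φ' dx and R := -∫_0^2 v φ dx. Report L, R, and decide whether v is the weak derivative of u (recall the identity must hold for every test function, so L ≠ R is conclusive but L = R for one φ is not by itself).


LHS = 8/π, RHS = 16/π. No, v is not the weak derivative of u.

u(x) = -2*x, classical derivative u'(x) = -2.
φ(x) = sin(πx/2), so φ'(x) = π*cos(π*x/2)/2.
Note φ(0) = φ(2) = 0, so the boundary term u·φ vanishes.
LHS = ∫_0^2 u(x) φ'(x) dx = ∫_0^2 (-π*x*cos(π*x/2)) dx. Term by term:
  ∫_0^2 -π*x*cos(π*x/2) dx = 8/π.
So LHS = 8/π.
∫_0^2 v(x) φ(x) dx = ∫_0^2 (-4*sin(π*x/2)) dx. Term by term:
  ∫_0^2 -4*sin(π*x/2) dx = -16/π.
So RHS = -∫_0^2 v(x) φ(x) dx = 16/π.
LHS − RHS = -8/π ≠ 0, so the identity fails.
(For a valid weak derivative the identity must hold for EVERY test function, in particular this one. The failure shows v is NOT the weak derivative of u.)
Correct weak derivative would be u'(x) = -2.


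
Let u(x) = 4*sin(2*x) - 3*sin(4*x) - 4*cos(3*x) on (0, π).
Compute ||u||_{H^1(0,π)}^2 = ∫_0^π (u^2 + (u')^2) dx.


||u||_{H^1(0,π)}^2 = 3712/7 + 393*π/2

u'(x) = 12*sin(3*x) + 8*cos(2*x) - 12*cos(4*x).
Expand u² and (u')² and integrate term by term on (0, π), using: for integers n ≥ 1, ∫_0^π sin²(nx) dx = ∫_0^π cos²(nx) dx = π/2; for n ≠ n', ∫_0^π sin(nx)sin(n'x) dx = ∫_0^π cos(nx)cos(n'x) dx = 0; and by product-to-sum, ∫_0^π sin(nx)cos(n'x) dx = ½∫_0^π [sin((n+n')x) + sin((n−n')x)] dx, which is 0 when n+n' is even and 2n/(n²−n'²) when n+n' is odd (it need not vanish on (0, π)).
  u² squared terms: (-4)²·∫cos(3x)² dx = 16·π/2 = 8*π;  (-3)²·∫sin(4x)² dx = 9·π/2 = 9*π/2;  (4)²·∫sin(2x)² dx = 16·π/2 = 8*π.
  u² cross terms: 2·(-4)·(-3)·∫cos(3x)·sin(4x) dx = 24·(8/7) = 192/7;  2·(-4)·(4)·∫cos(3x)·sin(2x) dx = -32·(-4/5) = 128/5;  2·(-3)·(4)·∫sin(4x)·sin(2x) dx = -24·(0) = 0.
  So ∫_0^π u² dx = 8*π + 9*π/2 + 8*π + 192/7 + 128/5 + 0 = 1856/35 + 41*π/2.
  (u')² squared terms: (-12)²·∫cos(4x)² dx = 144·π/2 = 72*π;  (8)²·∫cos(2x)² dx = 64·π/2 = 32*π;  (12)²·∫sin(3x)² dx = 144·π/2 = 72*π.
  (u')² cross terms: 2·(-12)·(8)·∫cos(4x)·cos(2x) dx = -192·(0) = 0;  2·(-12)·(12)·∫cos(4x)·sin(3x) dx = -288·(-6/7) = 1728/7;  2·(8)·(12)·∫cos(2x)·sin(3x) dx = 192·(6/5) = 1152/5.
  So ∫_0^π (u')² dx = 72*π + 32*π + 72*π + 0 + 1728/7 + 1152/5 = 16704/35 + 176*π.
||u||_{H^1}^2 = (1856/35 + 41*π/2) + (16704/35 + 176*π) = 3712/7 + 393*π/2.


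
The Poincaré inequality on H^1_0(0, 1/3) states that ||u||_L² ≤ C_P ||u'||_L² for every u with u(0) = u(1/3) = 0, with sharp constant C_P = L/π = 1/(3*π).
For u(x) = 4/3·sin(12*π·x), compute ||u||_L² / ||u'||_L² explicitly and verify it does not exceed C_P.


||u||_L² / ||u'||_L² = 1/(12*π) < C_P = 1/(3*π).

u(x) = 4/3·sin(12*π·x), so u'(x) = 16*π*cos(12*π*x).
Writing u(x) = A·sin(kπx/L) with A = 4/3 and k = 4, use ∫_0^L sin²(kπx/L) dx = L/2 and ∫_0^L cos²(kπx/L) dx = L/2.
u² = 16/9·sin²(12*π·x) and (u')² = 256*π^2·cos²(12*π·x), and each of sin², cos² integrates to L/2 = 1/6 over (0, 1/3).
∫_0^1/3 u² dx = 8/27, so ||u||_L² = 2*sqrt(6)/9.
∫_0^1/3 (u')² dx = 128*π^2/3, so ||u'||_L² = 8*sqrt(6)*π/3.
Ratio ||u||_L² / ||u'||_L² = 1/(12*π).
Sharp Poincaré constant on H^1_0(0, 1/3) is C_P = L/π = 1/(3*π), achieved by sin(3*π·x).
This is the k = 4 harmonic; the ratio L/(kπ) is strictly less than C_P = L/π, consistent with the sharp inequality ||u||_L² ≤ C_P ||u'||_L².


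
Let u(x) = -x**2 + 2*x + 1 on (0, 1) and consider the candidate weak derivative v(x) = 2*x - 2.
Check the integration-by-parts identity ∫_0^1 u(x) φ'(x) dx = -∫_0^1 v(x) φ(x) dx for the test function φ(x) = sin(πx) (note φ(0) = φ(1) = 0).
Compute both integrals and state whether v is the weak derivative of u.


LHS = -2/π, RHS = 2/π. No, v is not the weak derivative of u.

u(x) = -x**2 + 2*x + 1, classical derivative u'(x) = 2 - 2*x.
φ(x) = sin(πx), so φ'(x) = π*cos(π*x).
Note φ(0) = φ(1) = 0, so the boundary term u·φ vanishes.
LHS = ∫_0^1 u(x) φ'(x) dx = ∫_0^1 (-π*x^2*cos(π*x) + 2*π*x*cos(π*x) + π*cos(π*x)) dx. Term by term:
  ∫_0^1 π*cos(π*x) dx = 0;  ∫_0^1 -π*x^2*cos(π*x) dx = 2/π;  ∫_0^1 2*π*x*cos(π*x) dx = -4/π.
Sum: 0 + 2/π − 4/π = -2/π.
So LHS = -2/π.
∫_0^1 v(x) φ(x) dx = ∫_0^1 (2*x*sin(π*x) - 2*sin(π*x)) dx. Term by term:
  ∫_0^1 -2*sin(π*x) dx = -4/π;  ∫_0^1 2*x*sin(π*x) dx = 2/π.
Sum: -4/π + 2/π = -2/π.
So RHS = -∫_0^1 v(x) φ(x) dx = 2/π.
LHS − RHS = -4/π ≠ 0, so the identity fails.
(For a valid weak derivative the identity must hold for EVERY test function, in particular this one. The failure shows v is NOT the weak derivative of u.)
Correct weak derivative would be u'(x) = 2 - 2*x.


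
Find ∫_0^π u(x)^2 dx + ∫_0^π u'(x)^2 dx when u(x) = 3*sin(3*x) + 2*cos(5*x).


||u||_{H^1(0,π)}^2 = 97*π

u'(x) = -10*sin(5*x) + 9*cos(3*x).
Expand u² and (u')² and integrate term by term on (0, π), using: for integers n ≥ 1, ∫_0^π sin²(nx) dx = ∫_0^π cos²(nx) dx = π/2; for n ≠ n', ∫_0^π sin(nx)sin(n'x) dx = ∫_0^π cos(nx)cos(n'x) dx = 0; and by product-to-sum, ∫_0^π sin(nx)cos(n'x) dx = ½∫_0^π [sin((n+n')x) + sin((n−n')x)] dx, which is 0 when n+n' is even and 2n/(n²−n'²) when n+n' is odd (it need not vanish on (0, π)).
  u² squared terms: (2)²·∫cos(5x)² dx = 4·π/2 = 2*π;  (3)²·∫sin(3x)² dx = 9·π/2 = 9*π/2.
  u² cross terms: 2·(2)·(3)·∫cos(5x)·sin(3x) dx = 12·(0) = 0.
  So ∫_0^π u² dx = 2*π + 9*π/2 + 0 = 13*π/2.
  (u')² squared terms: (-10)²·∫sin(5x)² dx = 100·π/2 = 50*π;  (9)²·∫cos(3x)² dx = 81·π/2 = 81*π/2.
  (u')² cross terms: 2·(-10)·(9)·∫sin(5x)·cos(3x) dx = -180·(0) = 0.
  So ∫_0^π (u')² dx = 50*π + 81*π/2 + 0 = 181*π/2.
||u||_{H^1}^2 = (13*π/2) + (181*π/2) = 97*π.


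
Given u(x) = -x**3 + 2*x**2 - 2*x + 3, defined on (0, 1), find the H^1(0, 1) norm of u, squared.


||u||_{H^1}^2 = 493/70

The H^1 norm (squared) on an interval (0, L) is
  ||u||_{H^1}^2 = ∫_0^L u(x)^2 dx + ∫_0^L u'(x)^2 dx.
Compute u'(x) = -3*x**2 + 4*x - 2.
Then u(x)^2 = x**6 - 4*x**5 + 8*x**4 - 14*x**3 + 16*x**2 - 12*x + 9 and u'(x)^2 = 9*x**4 - 24*x**3 + 28*x**2 - 16*x + 4.
Integrate each monomial from 0 to 1 using ∫_0^1 c·x^n dx = c·1^(n+1)/(n+1):
  ∫_0^1 u(x)^2 dx = ∫_0^1 (x^6 - 4*x^5 + 8*x^4 - 14*x^3 + 16*x^2 - 12*x + 9) dx. Term by term:
    ∫_0^1 x^6 dx = 1/7;  ∫_0^1 -4*x^5 dx = -2/3;  ∫_0^1 8*x^4 dx = 8/5;
    ∫_0^1 -14*x^3 dx = -7/2;  ∫_0^1 16*x^2 dx = 16/3;  ∫_0^1 -12*x dx = -6;
    ∫_0^1 9 dx = 9.
  Sum: 1/7 − 2/3 + 8/5 − 7/2 + 16/3 − 6 + 9 = 1241/210.
  ∫_0^1 u'(x)^2 dx = ∫_0^1 (9*x^4 - 24*x^3 + 28*x^2 - 16*x + 4) dx. Term by term:
    ∫_0^1 9*x^4 dx = 9/5;  ∫_0^1 -24*x^3 dx = -6;  ∫_0^1 28*x^2 dx = 28/3;
    ∫_0^1 -16*x dx = -8;  ∫_0^1 4 dx = 4.
  Sum: 9/5 − 6 + 28/3 − 8 + 4 = 17/15.
Adding: ||u||_{H^1}^2 = 1241/210 + 17/15 = 493/70.


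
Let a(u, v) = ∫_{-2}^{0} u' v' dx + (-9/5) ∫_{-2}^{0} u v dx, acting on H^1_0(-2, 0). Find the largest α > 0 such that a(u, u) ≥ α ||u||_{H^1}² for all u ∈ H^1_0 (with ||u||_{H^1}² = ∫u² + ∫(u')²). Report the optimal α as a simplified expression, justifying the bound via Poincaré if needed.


α = (-36/5 + π^2)/(4 + π^2)

Coercivity of a(·,·) on H^1_0(-2, 0) means a(u, u) ≥ α ||u||_{H^1}² for every u ∈ H^1_0.
The interval has length L = 2, and Poincaré/coercivity depend only on L. Here a(u, u) = ∫(u')² + (-9/5)·∫u².
Here c = -9/5 < 0 with |c| < (π/L)² = π^2/4, so coercivity still holds. The condition a(u,u) ≥ α||u||_{H^1}² reads (1−α)∫(u')² ≥ (α−c)∫u². Any admissible α is ≤ 1 (rapidly oscillating u have ∫u²/∫(u')² → 0), and α = 1 would force 0 ≥ (1−c)∫u², impossible since c < 1; so 1−α > 0. By the sharp Poincaré inequality on H^1_0 of an interval of length L, ∫(u')² ≥ (π/L)²∫u² with equality for the first sine mode sin(π(x−x₀)/L) (x₀ the left endpoint), so the inequality holds for all u iff (1−α)(π/L)² ≥ α − c, i.e. α ≤ ((π/L)² + c)/((π/L)² + 1) = (1 + c(L/π)²)/(1 + (L/π)²). (Direct route, valid since c ≤ 0: Poincaré gives c∫u² ≥ c(L/π)²∫(u')², so a(u,u) ≥ (1 + c(L/π)²)∫(u')², while ||u||_{H^1}² ≤ (1 + (L/π)²)∫(u')²; dividing yields the same α.) With (π/L)² = π^2/4 and c = -9/5, the largest admissible constant is α = ((π/L)² + c)/((π/L)² + 1).
Simplifying, α = (-36/5 + π^2)/(4 + π^2).


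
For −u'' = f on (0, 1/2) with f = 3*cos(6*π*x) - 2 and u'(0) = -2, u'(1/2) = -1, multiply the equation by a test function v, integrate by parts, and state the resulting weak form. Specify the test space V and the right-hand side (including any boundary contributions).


V = H^1(0, 1/2) (v unrestricted at boundary; u is determined up to an additive constant); weak form: ∫_0^1/2 u'v' dx = ∫_0^1/2 (3*cos(6*π*x) - 2) v dx − v(1/2) + 2·v(0) for all v ∈ V.

Multiply both sides by a test function v and integrate from 0 to 1/2:
  ∫_0^1/2 −u''(x) v(x) dx = ∫_0^1/2 f(x) v(x) dx.
Integrate the LHS by parts once:
  ∫_0^1/2 −u'' v dx = −[u'(x) v(x)]_0^1/2 + ∫_0^1/2 u'(x) v'(x) dx.
Thus ∫_0^1/2 u'(x) v'(x) dx = ∫_0^1/2 f(x) v(x) dx + [u'(x) v(x)]_0^1/2.
Choose V so that boundary terms are either known or forced to vanish.
u has inhomogeneous Neumann u'(0) = -2, u'(1/2) = -1. [u' v]_0^1/2 = (-1)·v(1/2) − (-2)·v(0) = − v(1/2) + 2·v(0). Take V = H^1(0, 1/2); boundary term becomes part of RHS.
Weak formulation: find u (satisfying any essential BC) such that ∫_0^1/2 u'(x) v'(x) dx = ∫_0^1/2 f v dx − v(1/2) + 2·v(0) for all v ∈ V (Neumann data are natural BCs: they enter the RHS as boundary terms).
Substituting f(x) = 3*cos(6*π*x) - 2, the right-hand side is ∫_0^1/2 (3*cos(6*π*x) - 2) v dx − v(1/2) + 2·v(0).
Compatibility check (pure Neumann): taking v ≡ 1 ∈ V gives 0 = ∫_0^1/2 f dx + (-1) − (-2), i.e. ∫_0^1/2 f dx must equal u'(0) − u'(1/2) = -1. Indeed ∫_0^1/2 (3*cos(6*π*x) - 2) dx = -1, so the data are compatible. The solution is then unique only up to an additive constant (fix it e.g. by requiring ∫_0^1/2 u dx = 0).


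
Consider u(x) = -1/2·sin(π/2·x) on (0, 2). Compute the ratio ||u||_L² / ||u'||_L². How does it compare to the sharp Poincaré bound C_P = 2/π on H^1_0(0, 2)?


||u||_L² / ||u'||_L² = 2/π = C_P.

u(x) = -1/2·sin(π/2·x), so u'(x) = -π*cos(π*x/2)/4.
Writing u(x) = A·sin(kπx/L) with A = -1/2 and k = 1, use ∫_0^L sin²(kπx/L) dx = L/2 and ∫_0^L cos²(kπx/L) dx = L/2.
u² = 1/4·sin²(π/2·x) and (u')² = π^2/16·cos²(π/2·x), and each of sin², cos² integrates to L/2 = 1 over (0, 2).
∫_0^2 u² dx = 1/4, so ||u||_L² = 1/2.
∫_0^2 (u')² dx = π^2/16, so ||u'||_L² = π/4.
Ratio ||u||_L² / ||u'||_L² = 2/π.
Sharp Poincaré constant on H^1_0(0, 2) is C_P = L/π = 2/π, achieved by sin(π/2·x).
This is the k = 1 eigenfunction (up to amplitude), so the ratio equals the sharp Poincaré constant exactly.


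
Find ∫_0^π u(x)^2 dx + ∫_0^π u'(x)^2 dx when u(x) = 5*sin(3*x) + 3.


||u||_{H^1(0,π)}^2 = 20 + 134*π

u'(x) = 15*cos(3*x).
Expand u² and (u')² and integrate term by term on (0, π), using: for integers n ≥ 1, ∫_0^π sin²(nx) dx = ∫_0^π cos²(nx) dx = π/2; for n ≠ n', ∫_0^π sin(nx)sin(n'x) dx = ∫_0^π cos(nx)cos(n'x) dx = 0; and by product-to-sum, ∫_0^π sin(nx)cos(n'x) dx = ½∫_0^π [sin((n+n')x) + sin((n−n')x)] dx, which is 0 when n+n' is even and 2n/(n²−n'²) when n+n' is odd (it need not vanish on (0, π)). For the constant mode: ∫_0^π 1 dx = π, ∫_0^π cos(nx) dx = 0, ∫_0^π sin(nx) dx = (1−(−1)^n)/n.
  u² squared terms: (3)²·∫1 dx = 9·π = 9*π;  (5)²·∫sin(3x)² dx = 25·π/2 = 25*π/2.
  u² cross terms: 2·(3)·(5)·∫1·sin(3x) dx = 30·(2/3) = 20.
  So ∫_0^π u² dx = 9*π + 25*π/2 + 20 = 20 + 43*π/2.
  (u')² squared terms: (15)²·∫cos(3x)² dx = 225·π/2 = 225*π/2.
  So ∫_0^π (u')² dx = 225*π/2.
||u||_{H^1}^2 = (20 + 43*π/2) + (225*π/2) = 20 + 134*π.


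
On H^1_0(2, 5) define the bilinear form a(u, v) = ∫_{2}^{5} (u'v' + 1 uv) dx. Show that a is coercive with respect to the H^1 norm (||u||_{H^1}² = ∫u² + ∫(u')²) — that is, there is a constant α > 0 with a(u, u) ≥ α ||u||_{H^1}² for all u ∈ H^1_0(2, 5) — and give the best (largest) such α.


α = 1

Coercivity of a(·,·) on H^1_0(2, 5) means a(u, u) ≥ α ||u||_{H^1}² for every u ∈ H^1_0.
The interval has length L = 3, and Poincaré/coercivity depend only on L. Here a(u, u) = ∫(u')² + (1)·∫u².
Here c = 1 ≥ 1, so a(u,u) = ∫(u')² + c∫u² ≥ ∫(u')² + ∫u² = ||u||_{H^1}², i.e. α = 1 works. No larger α is possible: a(u,u) ≥ α||u||_{H^1}² means (1−α)∫(u')² ≥ (α−c)∫u², and for the modes u_n = sin(nπ(x−x₀)/L) (x₀ the left endpoint) one has ∫u_n²/∫(u_n')² = (L/(nπ))² → 0, so a(u_n,u_n)/||u_n||_{H^1}² → 1. Hence the optimal constant is α = 1.
Therefore α = 1.


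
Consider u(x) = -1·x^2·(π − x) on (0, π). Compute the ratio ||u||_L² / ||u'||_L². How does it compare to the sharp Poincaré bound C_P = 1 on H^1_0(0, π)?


||u||_L² / ||u'||_L² = sqrt(14)*π/14 < C_P = 1.

u(x) = -1·x^2·(π − x), so u'(x) = x*(3*x - 2*π).
u(x) = -1·x^2·(π − x) vanishes at x = 0 and x = π, so u ∈ H^1_0(0, π). Differentiate via the product rule and integrate the resulting polynomials term by term.
  ∫_0^π u² dx = ∫_0^π (x^6 - 2*π*x^5 + π^2*x^4) dx. Term by term:
    ∫_0^π x^6 dx = π^7/7;  ∫_0^π -2*π*x^5 dx = -π^7/3;  ∫_0^π π^2*x^4 dx = π^7/5.
  Sum: π^7/7 − π^7/3 + π^7/5 = π^7/105.
  ∫_0^π (u')² dx = ∫_0^π (9*x^4 - 12*π*x^3 + 4*π^2*x^2) dx. Term by term:
    ∫_0^π 9*x^4 dx = 9*π^5/5;  ∫_0^π -12*π*x^3 dx = -3*π^5;  ∫_0^π 4*π^2*x^2 dx = 4*π^5/3.
  Sum: 9*π^5/5 − 3*π^5 + 4*π^5/3 = 2*π^5/15.
∫_0^π u² dx = π^7/105, so ||u||_L² = sqrt(105)*π^(7/2)/105.
∫_0^π (u')² dx = 2*π^5/15, so ||u'||_L² = sqrt(30)*π^(5/2)/15.
Ratio ||u||_L² / ||u'||_L² = sqrt(14)*π/14.
Sharp Poincaré constant on H^1_0(0, π) is C_P = L/π = 1, achieved by sin(x).
A polynomial bump cannot attain the sharp Poincaré constant (only the first sine eigenfunction does), so the ratio is strictly less than C_P, consistent with ||u||_L² ≤ C_P ||u'||_L².


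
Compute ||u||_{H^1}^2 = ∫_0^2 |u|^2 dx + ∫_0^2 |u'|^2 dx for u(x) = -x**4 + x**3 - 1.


||u||_{H^1}^2 = 35326/315

The H^1 norm (squared) on an interval (0, L) is
  ||u||_{H^1}^2 = ∫_0^L u(x)^2 dx + ∫_0^L u'(x)^2 dx.
Compute u'(x) = -4*x**3 + 3*x**2.
Then u(x)^2 = x**8 - 2*x**7 + x**6 + 2*x**4 - 2*x**3 + 1 and u'(x)^2 = 16*x**6 - 24*x**5 + 9*x**4.
Integrate each monomial from 0 to 2 using ∫_0^2 c·x^n dx = c·2^(n+1)/(n+1):
  ∫_0^2 u(x)^2 dx = ∫_0^2 (x^8 - 2*x^7 + x^6 + 2*x^4 - 2*x^3 + 1) dx. Term by term:
    ∫_0^2 x^8 dx = 512/9;  ∫_0^2 -2*x^7 dx = -64;  ∫_0^2 x^6 dx = 128/7;
    ∫_0^2 2*x^4 dx = 64/5;  ∫_0^2 -2*x^3 dx = -8;  ∫_0^2 1 dx = 2.
  Sum: 512/9 − 64 + 128/7 + 64/5 − 8 + 2 = 5662/315.
  ∫_0^2 u'(x)^2 dx = ∫_0^2 (16*x^6 - 24*x^5 + 9*x^4) dx. Term by term:
    ∫_0^2 16*x^6 dx = 2048/7;  ∫_0^2 -24*x^5 dx = -256;  ∫_0^2 9*x^4 dx = 288/5.
  Sum: 2048/7 − 256 + 288/5 = 3296/35.
Adding: ||u||_{H^1}^2 = 5662/315 + 3296/35 = 35326/315.
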